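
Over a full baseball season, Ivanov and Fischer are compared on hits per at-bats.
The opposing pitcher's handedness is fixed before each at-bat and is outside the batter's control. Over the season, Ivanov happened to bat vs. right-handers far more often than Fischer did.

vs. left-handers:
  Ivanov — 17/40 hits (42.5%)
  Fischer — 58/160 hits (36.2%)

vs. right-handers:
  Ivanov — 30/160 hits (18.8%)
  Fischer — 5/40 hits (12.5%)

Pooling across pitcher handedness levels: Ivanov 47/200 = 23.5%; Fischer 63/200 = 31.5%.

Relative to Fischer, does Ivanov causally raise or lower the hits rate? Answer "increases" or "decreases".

increases

Pitcher handedness differs across players for reasons unrelated to any effect of the player itself, and it separately predicts the outcome — a classic confounder. We must compare within pitcher handedness levels.
Within each level — vs. left-handers: 42.5% vs 36.2%; vs. right-handers: 18.8% vs 12.5% — Ivanov is higher every time.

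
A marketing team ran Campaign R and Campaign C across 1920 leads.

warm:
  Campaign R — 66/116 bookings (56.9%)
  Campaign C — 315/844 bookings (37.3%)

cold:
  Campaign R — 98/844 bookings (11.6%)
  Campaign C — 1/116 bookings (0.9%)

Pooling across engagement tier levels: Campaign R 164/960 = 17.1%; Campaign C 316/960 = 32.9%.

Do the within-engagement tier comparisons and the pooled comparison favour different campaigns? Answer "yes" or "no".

Within each engagement tier level (warm 56.9% vs 37.3%; cold 11.6% vs 0.9%), Campaign R has the higher rate every time. Pooled: 17.1% vs 32.9% — Campaign C has the higher rate overall. The two comparisons disagree.

yes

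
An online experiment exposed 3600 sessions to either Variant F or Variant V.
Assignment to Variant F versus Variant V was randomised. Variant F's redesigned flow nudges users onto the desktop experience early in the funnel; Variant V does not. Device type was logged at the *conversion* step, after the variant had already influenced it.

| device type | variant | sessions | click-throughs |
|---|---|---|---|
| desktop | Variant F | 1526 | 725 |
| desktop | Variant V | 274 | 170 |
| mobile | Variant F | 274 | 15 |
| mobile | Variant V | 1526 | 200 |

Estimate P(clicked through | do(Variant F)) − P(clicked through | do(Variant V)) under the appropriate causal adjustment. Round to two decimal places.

Device type is downstream of the variant. One should not condition on a consequence of treatment, so the overall rates are the right comparison.
The causal difference is the pooled difference: 0.411 − 0.206 = +0.206.

+0.21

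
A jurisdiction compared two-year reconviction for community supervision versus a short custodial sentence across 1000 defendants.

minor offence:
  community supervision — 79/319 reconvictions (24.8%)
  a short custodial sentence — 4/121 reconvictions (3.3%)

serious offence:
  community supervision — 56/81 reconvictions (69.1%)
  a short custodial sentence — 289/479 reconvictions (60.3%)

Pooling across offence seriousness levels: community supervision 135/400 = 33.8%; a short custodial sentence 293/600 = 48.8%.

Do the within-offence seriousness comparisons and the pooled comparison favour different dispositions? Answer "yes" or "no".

yes

Within each offence seriousness level (minor offence 24.8% vs 3.3%; serious offence 69.1% vs 60.3%), a short custodial sentence has the lower rate every time. Pooled: 33.8% vs 48.8% — community supervision has the lower rate overall. The two comparisons disagree.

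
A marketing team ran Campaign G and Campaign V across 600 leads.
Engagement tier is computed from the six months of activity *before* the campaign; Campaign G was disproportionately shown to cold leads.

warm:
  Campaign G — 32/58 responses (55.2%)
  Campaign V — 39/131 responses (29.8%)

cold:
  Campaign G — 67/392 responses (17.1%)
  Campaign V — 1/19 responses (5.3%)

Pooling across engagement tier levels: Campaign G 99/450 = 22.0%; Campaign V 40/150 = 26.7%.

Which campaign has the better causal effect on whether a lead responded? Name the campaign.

Campaign G

Engagement tier differs across campaigns for reasons unrelated to any effect of the campaign itself, and it separately predicts the outcome — a classic confounder. We must compare within engagement tier levels.
Within each level — warm: 55.2% vs 29.8%; cold: 17.1% vs 5.3% — Campaign G is higher every time.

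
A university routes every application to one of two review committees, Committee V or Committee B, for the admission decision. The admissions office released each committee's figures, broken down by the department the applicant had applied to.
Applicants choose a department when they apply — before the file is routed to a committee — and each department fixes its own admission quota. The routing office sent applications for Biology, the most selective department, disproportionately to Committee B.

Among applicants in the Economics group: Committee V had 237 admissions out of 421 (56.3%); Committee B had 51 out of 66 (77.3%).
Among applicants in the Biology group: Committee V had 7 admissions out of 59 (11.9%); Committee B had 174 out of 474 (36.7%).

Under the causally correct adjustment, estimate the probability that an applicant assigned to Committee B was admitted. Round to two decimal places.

Department differs across review committees for reasons unrelated to any effect of the review committee itself, and it separately predicts the outcome — a classic confounder. We must compare within department levels.
Standardising Committee B to the population department mix: 0.477·51/66 + 0.523·174/474 = 0.561.

0.56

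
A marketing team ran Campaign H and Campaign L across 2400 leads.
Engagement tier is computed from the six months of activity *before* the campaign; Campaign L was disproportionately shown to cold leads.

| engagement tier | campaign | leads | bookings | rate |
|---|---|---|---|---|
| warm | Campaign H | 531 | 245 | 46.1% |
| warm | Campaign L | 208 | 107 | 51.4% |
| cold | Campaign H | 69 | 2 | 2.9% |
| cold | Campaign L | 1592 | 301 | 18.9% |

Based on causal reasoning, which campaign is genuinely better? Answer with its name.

Campaign L

Campaign L is higher inside every engagement tier stratum but Campaign H is higher in aggregate. Whether to stratify depends on how engagement tier relates to the campaign.
Since engagement tier is a pre-existing factor (not a product of the campaign) and it affects the outcome on its own, it is a confounder. The stratified rates, not the pooled rate, identify the causal effect.
Within each level — warm: 46.1% vs 51.4%; cold: 2.9% vs 18.9% — Campaign L is higher every time.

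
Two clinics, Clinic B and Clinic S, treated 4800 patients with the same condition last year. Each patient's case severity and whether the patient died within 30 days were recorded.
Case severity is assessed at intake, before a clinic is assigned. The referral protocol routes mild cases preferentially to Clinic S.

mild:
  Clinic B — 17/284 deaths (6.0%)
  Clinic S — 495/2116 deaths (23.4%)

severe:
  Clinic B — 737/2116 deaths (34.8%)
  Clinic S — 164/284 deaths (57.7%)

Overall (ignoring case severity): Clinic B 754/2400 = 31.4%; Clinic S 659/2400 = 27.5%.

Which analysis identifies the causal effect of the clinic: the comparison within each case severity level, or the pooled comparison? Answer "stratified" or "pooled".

stratified

Case severity satisfies the back-door criterion: it is not a descendant of the clinic, and it blocks the spurious path from clinic to outcome. Adjusting for it (i.e., using the within-case severity rates) gives the causal effect.
Within each level — mild: 6.0% vs 23.4%; severe: 34.8% vs 57.7% — Clinic B is lower every time.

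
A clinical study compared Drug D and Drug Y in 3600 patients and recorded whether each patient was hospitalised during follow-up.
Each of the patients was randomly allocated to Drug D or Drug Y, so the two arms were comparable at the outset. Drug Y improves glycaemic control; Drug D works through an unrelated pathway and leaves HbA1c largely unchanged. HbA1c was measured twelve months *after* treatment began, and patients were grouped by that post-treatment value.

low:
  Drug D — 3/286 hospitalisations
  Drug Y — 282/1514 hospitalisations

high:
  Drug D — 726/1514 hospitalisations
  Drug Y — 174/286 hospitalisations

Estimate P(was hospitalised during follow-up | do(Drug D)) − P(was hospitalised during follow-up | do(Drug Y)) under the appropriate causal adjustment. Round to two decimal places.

The HbA1c-specific comparison favours Drug D throughout, but the pooled figures favour Drug Y. The question is whether to condition on HbA1c.
HbA1c is downstream of the drug. One should not condition on a consequence of treatment, so the overall rates are the right comparison.
The causal difference is the pooled difference: 0.405 − 0.253 = +0.152.

+0.15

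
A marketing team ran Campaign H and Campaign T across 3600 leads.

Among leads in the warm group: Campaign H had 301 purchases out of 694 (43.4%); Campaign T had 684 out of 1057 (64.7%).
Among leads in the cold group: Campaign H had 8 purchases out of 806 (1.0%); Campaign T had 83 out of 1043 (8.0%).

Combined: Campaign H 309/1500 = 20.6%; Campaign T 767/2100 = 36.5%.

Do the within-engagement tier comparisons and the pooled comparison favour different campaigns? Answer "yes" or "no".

Within each engagement tier level (warm 43.4% vs 64.7%; cold 1.0% vs 8.0%), Campaign T has the higher rate every time. Pooled: 20.6% vs 36.5% — Campaign T has the higher rate overall. They agree.

no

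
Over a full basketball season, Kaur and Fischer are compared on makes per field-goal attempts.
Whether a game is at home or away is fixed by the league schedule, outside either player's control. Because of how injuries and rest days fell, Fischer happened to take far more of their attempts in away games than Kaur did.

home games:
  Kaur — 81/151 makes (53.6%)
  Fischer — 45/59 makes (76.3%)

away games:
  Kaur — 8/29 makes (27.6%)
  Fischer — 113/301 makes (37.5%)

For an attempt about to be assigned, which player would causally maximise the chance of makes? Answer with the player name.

The stratified and pooled comparisons disagree (Fischer wins within each game venue; Kaur wins overall), so the answer turns on the causal role of game venue.
Game venue is set before the player has any effect — it is not caused by the player — and it independently drives the outcome. That makes it a confounder, so the causal comparison is within game venue levels.
Within each level — home games: 53.6% vs 76.3%; away games: 27.6% vs 37.5% — Fischer is higher every time.

Fischer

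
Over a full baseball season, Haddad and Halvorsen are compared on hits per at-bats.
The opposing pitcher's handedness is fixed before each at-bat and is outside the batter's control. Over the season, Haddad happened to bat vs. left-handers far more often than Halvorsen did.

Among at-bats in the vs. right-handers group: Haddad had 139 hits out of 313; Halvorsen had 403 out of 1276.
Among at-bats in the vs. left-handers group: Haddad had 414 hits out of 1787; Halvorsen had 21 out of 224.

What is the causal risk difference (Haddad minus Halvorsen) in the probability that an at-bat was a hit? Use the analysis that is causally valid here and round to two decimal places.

The stratified and pooled comparisons disagree (Haddad wins within each pitcher handedness; Halvorsen wins overall), so the answer turns on the causal role of pitcher handedness.
Pitcher handedness satisfies the back-door criterion: it is not a descendant of the player, and it blocks the spurious path from player to outcome. Adjusting for it (i.e., using the within-pitcher handedness rates) gives the causal effect.
Adjusting over the population distribution of pitcher handedness: 0.441·(0.444−0.316) + 0.559·(0.232−0.094) = +0.134.

+0.13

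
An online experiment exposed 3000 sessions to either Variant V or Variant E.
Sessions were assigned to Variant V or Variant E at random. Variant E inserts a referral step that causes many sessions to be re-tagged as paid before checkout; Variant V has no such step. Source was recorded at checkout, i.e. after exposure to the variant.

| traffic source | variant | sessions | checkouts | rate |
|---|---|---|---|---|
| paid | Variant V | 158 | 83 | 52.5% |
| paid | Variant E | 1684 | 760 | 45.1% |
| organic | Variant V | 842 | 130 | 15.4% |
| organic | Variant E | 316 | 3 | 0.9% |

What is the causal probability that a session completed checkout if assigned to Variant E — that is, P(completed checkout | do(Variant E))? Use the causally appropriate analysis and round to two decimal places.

0.38

Traffic source is recorded after the variant and is itself shifted by it — it sits on the causal path from variant to outcome. Conditioning on a mediator would strip out part of the effect we want; the pooled comparison gives the total causal effect.
So P(outcome | do(Variant E)) is just the pooled rate for Variant E: 763/2000 = 0.382.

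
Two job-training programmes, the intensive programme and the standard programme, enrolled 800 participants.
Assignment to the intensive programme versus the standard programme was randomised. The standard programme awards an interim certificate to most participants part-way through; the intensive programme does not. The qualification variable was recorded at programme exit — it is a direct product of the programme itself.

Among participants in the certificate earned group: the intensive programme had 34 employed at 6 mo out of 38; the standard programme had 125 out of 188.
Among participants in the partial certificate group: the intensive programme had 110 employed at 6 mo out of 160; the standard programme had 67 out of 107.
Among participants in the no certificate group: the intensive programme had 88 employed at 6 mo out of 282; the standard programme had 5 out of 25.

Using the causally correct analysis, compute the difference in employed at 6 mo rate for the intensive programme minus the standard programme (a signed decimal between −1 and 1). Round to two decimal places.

Qualification attained during the programme is recorded after the programme and is itself shifted by it — it sits on the causal path from programme to outcome. Conditioning on a mediator would strip out part of the effect we want; the pooled comparison gives the total causal effect.
The causal difference is the pooled difference: 0.483 − 0.616 = -0.132.

-0.13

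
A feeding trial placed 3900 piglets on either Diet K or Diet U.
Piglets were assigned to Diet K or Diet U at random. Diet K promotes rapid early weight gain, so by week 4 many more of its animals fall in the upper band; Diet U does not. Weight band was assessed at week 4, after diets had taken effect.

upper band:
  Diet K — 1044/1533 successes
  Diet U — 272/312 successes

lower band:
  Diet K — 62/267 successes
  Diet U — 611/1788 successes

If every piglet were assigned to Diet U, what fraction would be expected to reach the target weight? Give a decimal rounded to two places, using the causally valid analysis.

0.42

The week-4 weight band-specific comparison favours Diet U throughout, but the pooled figures favour Diet K. The question is whether to condition on week-4 weight band.
Week-4 weight band is recorded after the diet and is itself shifted by it — it sits on the causal path from diet to outcome. Conditioning on a mediator would strip out part of the effect we want; the pooled comparison gives the total causal effect.
So P(outcome | do(Diet U)) is just the pooled rate for Diet U: 883/2100 = 0.420.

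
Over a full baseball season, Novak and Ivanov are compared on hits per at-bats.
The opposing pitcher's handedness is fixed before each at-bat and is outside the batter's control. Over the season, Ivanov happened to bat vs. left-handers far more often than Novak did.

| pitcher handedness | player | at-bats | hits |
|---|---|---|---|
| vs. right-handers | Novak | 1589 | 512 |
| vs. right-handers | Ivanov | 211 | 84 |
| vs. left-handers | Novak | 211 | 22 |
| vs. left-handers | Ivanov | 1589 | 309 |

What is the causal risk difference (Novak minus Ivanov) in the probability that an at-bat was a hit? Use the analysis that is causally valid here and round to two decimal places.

The imbalance in pitcher handedness arose from how at-bats were allocated, not from anything the player did; and pitcher handedness independently affects the outcome. The pooled gap is confounded — condition on pitcher handedness.
Adjusting over the population distribution of pitcher handedness: 0.500·(0.322−0.398) + 0.500·(0.104−0.194) = -0.083.

-0.08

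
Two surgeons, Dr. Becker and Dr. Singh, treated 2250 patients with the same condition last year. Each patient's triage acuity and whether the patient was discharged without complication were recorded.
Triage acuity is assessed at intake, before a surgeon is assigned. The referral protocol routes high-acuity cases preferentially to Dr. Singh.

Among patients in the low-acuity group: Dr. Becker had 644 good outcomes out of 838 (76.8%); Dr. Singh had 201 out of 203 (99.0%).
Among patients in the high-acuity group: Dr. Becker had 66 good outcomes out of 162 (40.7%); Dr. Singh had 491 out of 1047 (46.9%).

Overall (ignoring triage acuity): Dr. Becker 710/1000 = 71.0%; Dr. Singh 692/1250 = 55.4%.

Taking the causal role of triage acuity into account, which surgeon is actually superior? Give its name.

Nothing the surgeon does changes triage acuity; the imbalance is an allocation artefact. With triage acuity also predicting the outcome, the pooled figure is confounded, and the within-stratum comparison is the causal one.
Within each level — low-acuity: 76.8% vs 99.0%; high-acuity: 40.7% vs 46.9% — Dr. Singh is higher every time.

Dr. Singh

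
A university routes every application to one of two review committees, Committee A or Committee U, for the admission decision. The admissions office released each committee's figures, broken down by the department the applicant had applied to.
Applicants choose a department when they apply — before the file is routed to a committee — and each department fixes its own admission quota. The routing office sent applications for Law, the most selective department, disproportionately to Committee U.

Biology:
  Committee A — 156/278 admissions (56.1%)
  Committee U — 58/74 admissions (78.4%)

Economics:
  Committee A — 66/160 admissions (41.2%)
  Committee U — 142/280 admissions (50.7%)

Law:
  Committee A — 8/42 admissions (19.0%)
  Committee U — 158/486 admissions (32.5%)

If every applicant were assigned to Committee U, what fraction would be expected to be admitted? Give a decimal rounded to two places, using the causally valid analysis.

0.51

Department differs across review committees for reasons unrelated to any effect of the review committee itself, and it separately predicts the outcome — a classic confounder. We must compare within department levels.
Standardising Committee U to the population department mix: 0.267·58/74 + 0.333·142/280 + 0.400·158/486 = 0.508.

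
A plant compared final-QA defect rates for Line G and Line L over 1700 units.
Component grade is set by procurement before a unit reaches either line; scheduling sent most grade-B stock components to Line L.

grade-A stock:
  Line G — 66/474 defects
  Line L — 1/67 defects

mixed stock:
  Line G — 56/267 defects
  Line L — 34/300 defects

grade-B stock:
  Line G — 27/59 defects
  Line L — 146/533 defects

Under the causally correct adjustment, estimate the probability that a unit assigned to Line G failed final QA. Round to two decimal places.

Line L is lower inside every component grade stratum but Line G is lower in aggregate. Whether to stratify depends on how component grade relates to the line.
Nothing the line does changes component grade; the imbalance is an allocation artefact. With component grade also predicting the outcome, the pooled figure is confounded, and the within-stratum comparison is the causal one.
Standardising Line G to the population component grade mix: 0.318·66/474 + 0.334·56/267 + 0.348·27/59 = 0.274.

0.27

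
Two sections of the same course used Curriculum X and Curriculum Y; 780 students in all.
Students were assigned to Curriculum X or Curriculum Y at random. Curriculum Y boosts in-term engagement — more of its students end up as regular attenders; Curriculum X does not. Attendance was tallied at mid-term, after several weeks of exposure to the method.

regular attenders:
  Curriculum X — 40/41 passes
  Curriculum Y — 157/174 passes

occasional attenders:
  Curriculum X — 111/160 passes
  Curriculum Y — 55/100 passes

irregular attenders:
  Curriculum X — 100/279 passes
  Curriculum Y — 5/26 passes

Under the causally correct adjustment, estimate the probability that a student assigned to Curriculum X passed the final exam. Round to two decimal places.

0.52

Curriculum X is higher inside every mid-term attendance stratum but Curriculum Y is higher in aggregate. Whether to stratify depends on how mid-term attendance relates to the teaching method.
Mid-term attendance here is a post-treatment variable shaped by the teaching method; conditioning on it would introduce bias rather than remove it. The overall comparison is the causal one.
So P(outcome | do(Curriculum X)) is just the pooled rate for Curriculum X: 251/480 = 0.523.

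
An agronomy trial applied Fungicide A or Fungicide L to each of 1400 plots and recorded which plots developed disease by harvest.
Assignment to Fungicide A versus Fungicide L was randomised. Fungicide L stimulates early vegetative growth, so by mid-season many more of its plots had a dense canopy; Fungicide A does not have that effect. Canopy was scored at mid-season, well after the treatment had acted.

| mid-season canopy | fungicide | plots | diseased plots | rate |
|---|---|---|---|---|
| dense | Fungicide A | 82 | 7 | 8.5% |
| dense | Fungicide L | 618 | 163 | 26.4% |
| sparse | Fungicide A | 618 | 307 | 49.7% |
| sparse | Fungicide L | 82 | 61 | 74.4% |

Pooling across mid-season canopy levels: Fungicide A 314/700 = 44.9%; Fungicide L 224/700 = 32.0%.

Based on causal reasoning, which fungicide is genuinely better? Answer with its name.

Fungicide L

The mid-season canopy-specific comparison favours Fungicide A throughout, but the pooled figures favour Fungicide L. The question is whether to condition on mid-season canopy.
Mid-season canopy is recorded after the fungicide and is itself shifted by it — it sits on the causal path from fungicide to outcome. Conditioning on a mediator would strip out part of the effect we want; the pooled comparison gives the total causal effect.
Pooled: Fungicide A 44.9% vs Fungicide L 32.0%; Fungicide L is lower overall.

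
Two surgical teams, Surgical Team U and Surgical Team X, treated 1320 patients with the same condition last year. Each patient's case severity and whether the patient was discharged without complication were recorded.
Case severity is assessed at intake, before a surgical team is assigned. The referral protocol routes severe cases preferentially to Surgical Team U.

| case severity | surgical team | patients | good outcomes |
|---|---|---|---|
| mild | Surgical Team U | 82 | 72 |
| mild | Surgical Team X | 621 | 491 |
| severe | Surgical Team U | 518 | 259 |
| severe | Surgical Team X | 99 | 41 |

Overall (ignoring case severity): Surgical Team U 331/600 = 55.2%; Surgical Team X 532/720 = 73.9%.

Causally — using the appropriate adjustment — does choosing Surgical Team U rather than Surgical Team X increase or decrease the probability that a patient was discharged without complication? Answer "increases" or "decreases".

Surgical Team U is higher inside every case severity stratum but Surgical Team X is higher in aggregate. Whether to stratify depends on how case severity relates to the surgical team.
Here case severity is a common cause — it drives both which surgical team a case falls under and the outcome. The crude comparison mixes populations; the stratum-specific rates are the causally relevant ones.
Within each level — mild: 87.8% vs 79.1%; severe: 50.0% vs 41.4% — Surgical Team U is higher every time.

increases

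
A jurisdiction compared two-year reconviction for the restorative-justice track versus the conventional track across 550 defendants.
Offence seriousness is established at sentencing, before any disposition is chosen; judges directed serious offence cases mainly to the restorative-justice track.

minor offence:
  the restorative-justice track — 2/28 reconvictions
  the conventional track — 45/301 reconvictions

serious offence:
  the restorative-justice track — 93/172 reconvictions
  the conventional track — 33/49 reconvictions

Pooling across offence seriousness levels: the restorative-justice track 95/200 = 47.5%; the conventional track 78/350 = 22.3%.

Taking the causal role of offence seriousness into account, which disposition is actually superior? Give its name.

the restorative-justice track

the restorative-justice track is lower inside every offence seriousness stratum but the conventional track is lower in aggregate. Whether to stratify depends on how offence seriousness relates to the disposition.
Offence seriousness satisfies the back-door criterion: it is not a descendant of the disposition, and it blocks the spurious path from disposition to outcome. Adjusting for it (i.e., using the within-offence seriousness rates) gives the causal effect.
Within each level — minor offence: 7.1% vs 15.0%; serious offence: 54.1% vs 67.3% — the restorative-justice track is lower every time.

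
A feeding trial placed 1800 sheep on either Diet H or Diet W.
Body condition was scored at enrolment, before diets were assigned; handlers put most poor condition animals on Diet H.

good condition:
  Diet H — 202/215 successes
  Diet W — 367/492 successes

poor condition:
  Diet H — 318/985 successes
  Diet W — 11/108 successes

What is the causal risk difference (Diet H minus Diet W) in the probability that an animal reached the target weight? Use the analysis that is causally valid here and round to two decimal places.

Since starting body condition is a pre-existing factor (not a product of the diet) and it affects the outcome on its own, it is a confounder. The stratified rates, not the pooled rate, identify the causal effect.
Adjusting over the population distribution of starting body condition: 0.393·(0.940−0.746) + 0.607·(0.323−0.102) = +0.210.

+0.21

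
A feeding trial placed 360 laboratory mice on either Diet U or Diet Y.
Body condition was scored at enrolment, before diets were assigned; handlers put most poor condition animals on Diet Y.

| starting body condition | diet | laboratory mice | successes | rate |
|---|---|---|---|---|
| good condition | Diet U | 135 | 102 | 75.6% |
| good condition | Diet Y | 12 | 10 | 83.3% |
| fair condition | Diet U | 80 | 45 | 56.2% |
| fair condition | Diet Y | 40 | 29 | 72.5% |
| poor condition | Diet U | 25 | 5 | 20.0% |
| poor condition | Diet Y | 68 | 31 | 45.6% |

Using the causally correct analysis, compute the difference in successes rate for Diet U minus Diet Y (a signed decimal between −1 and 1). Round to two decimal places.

-0.15

Starting body condition is set before the diet has any effect — it is not caused by the diet — and it independently drives the outcome. That makes it a confounder, so the causal comparison is within starting body condition levels.
Adjusting over the population distribution of starting body condition: 0.408·(0.756−0.833) + 0.333·(0.562−0.725) + 0.258·(0.200−0.456) = -0.152.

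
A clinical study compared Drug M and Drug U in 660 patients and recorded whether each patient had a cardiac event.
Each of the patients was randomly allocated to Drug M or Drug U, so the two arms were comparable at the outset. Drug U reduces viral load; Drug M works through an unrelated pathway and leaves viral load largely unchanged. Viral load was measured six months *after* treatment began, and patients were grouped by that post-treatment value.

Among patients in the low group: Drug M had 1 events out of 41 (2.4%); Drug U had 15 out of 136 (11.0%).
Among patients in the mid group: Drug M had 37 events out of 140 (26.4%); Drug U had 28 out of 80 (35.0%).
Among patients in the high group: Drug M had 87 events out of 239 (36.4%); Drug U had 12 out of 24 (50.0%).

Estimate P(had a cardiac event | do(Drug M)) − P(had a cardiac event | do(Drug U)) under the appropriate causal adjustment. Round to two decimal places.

The viral load-specific comparison favours Drug M throughout, but the pooled figures favour Drug U. The question is whether to condition on viral load.
Viral load here is a post-treatment variable shaped by the drug; conditioning on it would introduce bias rather than remove it. The overall comparison is the causal one.
The causal difference is the pooled difference: 0.298 − 0.229 = +0.068.

+0.07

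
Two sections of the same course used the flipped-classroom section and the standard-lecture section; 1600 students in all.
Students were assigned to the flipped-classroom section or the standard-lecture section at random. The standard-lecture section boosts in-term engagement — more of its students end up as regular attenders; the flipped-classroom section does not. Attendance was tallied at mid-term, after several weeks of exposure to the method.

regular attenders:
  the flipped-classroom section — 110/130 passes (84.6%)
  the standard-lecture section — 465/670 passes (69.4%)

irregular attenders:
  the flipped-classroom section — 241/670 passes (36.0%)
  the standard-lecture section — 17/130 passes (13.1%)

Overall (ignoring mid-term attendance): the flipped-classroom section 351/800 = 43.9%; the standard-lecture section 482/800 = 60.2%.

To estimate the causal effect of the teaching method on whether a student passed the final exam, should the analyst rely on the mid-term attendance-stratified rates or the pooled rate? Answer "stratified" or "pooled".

pooled

Within every mid-term attendance level the flipped-classroom section has the higher rate, yet pooled the standard-lecture section does — Simpson's reversal.
Because the teaching method influences mid-term attendance, mid-term attendance is a post-treatment mediator, not a confounder. Stratifying on it would bias the estimate; the causal effect is the crude pooled difference.
Pooled: the flipped-classroom section 43.9% vs the standard-lecture section 60.2%; the standard-lecture section is higher overall.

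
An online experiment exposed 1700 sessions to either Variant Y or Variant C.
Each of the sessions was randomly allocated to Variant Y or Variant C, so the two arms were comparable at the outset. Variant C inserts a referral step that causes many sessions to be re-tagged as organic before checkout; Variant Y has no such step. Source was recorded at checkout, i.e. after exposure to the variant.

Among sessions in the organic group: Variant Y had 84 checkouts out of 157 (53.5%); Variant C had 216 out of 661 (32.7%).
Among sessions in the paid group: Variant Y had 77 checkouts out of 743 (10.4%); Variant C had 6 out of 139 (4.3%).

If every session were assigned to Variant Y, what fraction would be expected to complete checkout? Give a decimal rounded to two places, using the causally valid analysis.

Within every traffic source level Variant Y has the higher rate, yet pooled Variant C does — Simpson's reversal.
Stratifying would compare variants among sessions the variants themselves sorted into traffic source groups — a form of selection on an intermediate. The unconditioned pooled rates give the total causal effect.
So P(outcome | do(Variant Y)) is just the pooled rate for Variant Y: 161/900 = 0.179.

0.18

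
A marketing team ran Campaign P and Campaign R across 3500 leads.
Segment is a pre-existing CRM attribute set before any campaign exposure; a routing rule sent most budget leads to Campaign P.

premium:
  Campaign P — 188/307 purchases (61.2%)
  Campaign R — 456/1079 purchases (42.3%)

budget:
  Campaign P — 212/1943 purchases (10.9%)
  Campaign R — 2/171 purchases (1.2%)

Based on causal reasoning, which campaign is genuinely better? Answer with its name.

Campaign P

Nothing the campaign does changes customer segment; the imbalance is an allocation artefact. With customer segment also predicting the outcome, the pooled figure is confounded, and the within-stratum comparison is the causal one.
Within each level — premium: 61.2% vs 42.3%; budget: 10.9% vs 1.2% — Campaign P is higher every time.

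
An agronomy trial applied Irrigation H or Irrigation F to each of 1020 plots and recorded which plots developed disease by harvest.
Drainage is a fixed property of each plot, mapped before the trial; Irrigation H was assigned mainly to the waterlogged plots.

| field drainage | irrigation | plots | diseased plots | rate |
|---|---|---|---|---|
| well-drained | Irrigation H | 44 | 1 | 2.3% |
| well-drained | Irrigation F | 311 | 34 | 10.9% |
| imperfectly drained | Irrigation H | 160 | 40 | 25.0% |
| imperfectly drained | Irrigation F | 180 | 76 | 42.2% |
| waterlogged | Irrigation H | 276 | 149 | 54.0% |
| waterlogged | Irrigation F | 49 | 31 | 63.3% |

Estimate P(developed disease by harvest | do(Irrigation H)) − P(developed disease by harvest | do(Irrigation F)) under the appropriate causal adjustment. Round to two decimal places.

-0.12

The stratified and pooled comparisons disagree (Irrigation H wins within each field drainage; Irrigation F wins overall), so the answer turns on the causal role of field drainage.
Field drainage is set before the irrigation has any effect — it is not caused by the irrigation — and it independently drives the outcome. That makes it a confounder, so the causal comparison is within field drainage levels.
Adjusting over the population distribution of field drainage: 0.348·(0.023−0.109) + 0.333·(0.250−0.422) + 0.319·(0.540−0.633) = -0.117.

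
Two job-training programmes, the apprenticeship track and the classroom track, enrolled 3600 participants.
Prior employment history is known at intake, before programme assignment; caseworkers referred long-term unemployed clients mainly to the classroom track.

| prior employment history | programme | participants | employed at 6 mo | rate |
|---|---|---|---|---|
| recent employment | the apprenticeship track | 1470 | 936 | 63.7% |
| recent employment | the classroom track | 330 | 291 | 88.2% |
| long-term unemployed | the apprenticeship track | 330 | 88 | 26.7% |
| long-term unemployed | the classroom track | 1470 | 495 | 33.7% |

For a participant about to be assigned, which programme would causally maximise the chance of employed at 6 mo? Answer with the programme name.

the classroom track

Nothing the programme does changes prior employment history; the imbalance is an allocation artefact. With prior employment history also predicting the outcome, the pooled figure is confounded, and the within-stratum comparison is the causal one.
Within each level — recent employment: 63.7% vs 88.2%; long-term unemployed: 26.7% vs 33.7% — the classroom track is higher every time.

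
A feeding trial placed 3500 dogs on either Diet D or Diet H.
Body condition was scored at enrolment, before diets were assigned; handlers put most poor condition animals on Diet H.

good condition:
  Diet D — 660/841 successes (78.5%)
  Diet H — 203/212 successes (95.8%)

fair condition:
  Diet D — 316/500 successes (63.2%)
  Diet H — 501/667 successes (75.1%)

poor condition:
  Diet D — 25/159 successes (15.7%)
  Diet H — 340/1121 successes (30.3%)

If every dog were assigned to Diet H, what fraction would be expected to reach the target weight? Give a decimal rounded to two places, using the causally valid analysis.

0.65

Nothing the diet does changes starting body condition; the imbalance is an allocation artefact. With starting body condition also predicting the outcome, the pooled figure is confounded, and the within-stratum comparison is the causal one.
Standardising Diet H to the population starting body condition mix: 0.301·203/212 + 0.333·501/667 + 0.366·340/1121 = 0.649.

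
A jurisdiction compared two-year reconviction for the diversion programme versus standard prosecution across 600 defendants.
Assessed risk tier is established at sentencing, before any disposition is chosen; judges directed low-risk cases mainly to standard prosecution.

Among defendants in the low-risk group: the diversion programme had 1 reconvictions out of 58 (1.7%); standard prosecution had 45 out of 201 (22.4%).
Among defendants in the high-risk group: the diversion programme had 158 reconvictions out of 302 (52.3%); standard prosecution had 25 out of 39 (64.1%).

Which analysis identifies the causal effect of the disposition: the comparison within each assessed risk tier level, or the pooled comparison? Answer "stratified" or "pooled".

Assessed risk tier is set before the disposition has any effect — it is not caused by the disposition — and it independently drives the outcome. That makes it a confounder, so the causal comparison is within assessed risk tier levels.
Within each level — low-risk: 1.7% vs 22.4%; high-risk: 52.3% vs 64.1% — the diversion programme is lower every time.

stratified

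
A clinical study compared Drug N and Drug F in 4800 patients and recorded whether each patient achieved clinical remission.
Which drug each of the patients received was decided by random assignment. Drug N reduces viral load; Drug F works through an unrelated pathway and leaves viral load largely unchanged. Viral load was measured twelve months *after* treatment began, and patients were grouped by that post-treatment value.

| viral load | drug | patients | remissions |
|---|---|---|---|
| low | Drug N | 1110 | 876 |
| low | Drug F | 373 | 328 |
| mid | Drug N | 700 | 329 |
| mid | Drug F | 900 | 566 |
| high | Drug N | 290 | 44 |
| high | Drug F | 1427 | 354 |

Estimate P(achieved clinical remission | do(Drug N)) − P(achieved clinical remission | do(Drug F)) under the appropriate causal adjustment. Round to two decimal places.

Viral load is recorded after the drug and is itself shifted by it — it sits on the causal path from drug to outcome. Conditioning on a mediator would strip out part of the effect we want; the pooled comparison gives the total causal effect.
The causal difference is the pooled difference: 0.595 − 0.462 = +0.133.

+0.13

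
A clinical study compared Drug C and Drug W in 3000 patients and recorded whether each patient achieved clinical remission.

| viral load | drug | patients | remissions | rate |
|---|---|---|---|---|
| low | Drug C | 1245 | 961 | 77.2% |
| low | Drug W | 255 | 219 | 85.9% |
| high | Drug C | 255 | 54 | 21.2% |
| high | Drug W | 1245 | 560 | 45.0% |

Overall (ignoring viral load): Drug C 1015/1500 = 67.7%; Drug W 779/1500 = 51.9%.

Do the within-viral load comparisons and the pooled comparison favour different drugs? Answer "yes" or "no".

yes

Within each viral load level (low 77.2% vs 85.9%; high 21.2% vs 45.0%), Drug W has the higher rate every time. Pooled: 67.7% vs 51.9% — Drug C has the higher rate overall. The two comparisons disagree.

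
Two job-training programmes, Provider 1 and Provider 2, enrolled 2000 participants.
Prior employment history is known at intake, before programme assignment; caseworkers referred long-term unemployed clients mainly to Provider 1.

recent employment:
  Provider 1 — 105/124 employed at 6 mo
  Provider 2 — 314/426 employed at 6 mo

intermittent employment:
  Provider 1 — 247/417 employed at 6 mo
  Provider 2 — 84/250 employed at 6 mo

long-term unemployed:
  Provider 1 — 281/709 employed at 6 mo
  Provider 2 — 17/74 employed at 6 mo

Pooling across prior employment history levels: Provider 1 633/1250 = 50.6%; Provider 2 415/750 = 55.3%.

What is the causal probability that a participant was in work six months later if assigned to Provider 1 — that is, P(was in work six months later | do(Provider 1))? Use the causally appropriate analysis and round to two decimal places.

0.59

Since prior employment history is a pre-existing factor (not a product of the programme) and it affects the outcome on its own, it is a confounder. The stratified rates, not the pooled rate, identify the causal effect.
Standardising Provider 1 to the population prior employment history mix: 0.275·105/124 + 0.334·247/417 + 0.392·281/709 = 0.586.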